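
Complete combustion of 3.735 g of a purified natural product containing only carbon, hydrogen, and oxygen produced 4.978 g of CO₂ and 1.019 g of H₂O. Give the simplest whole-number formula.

mol C = 4.978 g CO₂ ÷ 44.009 g/mol = 0.11311 mol
mol H = 2 × 1.019 g H₂O ÷ 18.015 g/mol = 0.11313 mol
mass O = 3.735 − (1.3586 + 0.11403) = 2.2624 g → mol O = 2.2624 ÷ 15.999 = 0.14141 mol
Divide by the smallest (0.11311 mol): C 1.000, H 1.000, O 1.250
Multiplying each by 4 gives whole numbers: C 4.00, H 4.00, O 5.00

C4H4O5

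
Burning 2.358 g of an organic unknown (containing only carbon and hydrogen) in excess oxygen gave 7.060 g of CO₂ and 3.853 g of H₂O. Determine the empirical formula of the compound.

mol C = 7.060 g CO₂ ÷ 44.009 g/mol = 0.16042 mol
mol H = 2 × 3.853 g H₂O ÷ 18.015 g/mol = 0.42775 mol
Divide by the smallest (0.16042 mol): C 1.000, H 2.666
Multiplying each by 3 gives whole numbers: C 3.00, H 8.00

C3H8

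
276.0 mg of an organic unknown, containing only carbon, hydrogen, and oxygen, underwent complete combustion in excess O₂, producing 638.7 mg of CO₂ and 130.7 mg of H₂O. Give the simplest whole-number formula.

mol C = 0.6387 g CO₂ ÷ 44.009 g/mol = 0.014513 mol
mol H = 2 × 0.1307 g H₂O ÷ 18.015 g/mol = 0.014510 mol
mass O = 0.2760 − (0.17431 + 0.014626) = 0.087059 g → mol O = 0.087059 ÷ 15.999 = 0.0054415 mol
Divide by the smallest (0.0054415 mol): C 2.667, H 2.667, O 1.000
Multiplying each by 3 gives whole numbers: C 8.00, H 8.00, O 3.00

C8H8O3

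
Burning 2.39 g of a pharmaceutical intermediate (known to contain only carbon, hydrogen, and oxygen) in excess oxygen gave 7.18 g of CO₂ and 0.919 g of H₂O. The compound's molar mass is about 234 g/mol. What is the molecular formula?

mol C = 7.18 g CO₂ ÷ 44.009 g/mol = 0.1631 mol
mol H = 2 × 0.919 g H₂O ÷ 18.015 g/mol = 0.1020 mol
mass O = 2.39 − (1.960 + 0.1028) = 0.3276 g → mol O = 0.3276 ÷ 15.999 = 0.02048 mol
Divide by the smallest (0.02048 mol): C 7.968, H 4.983, O 1.000
Empirical formula: C8H5O
Empirical-formula mass = 117.13 g/mol; 234 ÷ 117.13 ≈ 2, so the molecular formula is C16H10O2.

C16H10O2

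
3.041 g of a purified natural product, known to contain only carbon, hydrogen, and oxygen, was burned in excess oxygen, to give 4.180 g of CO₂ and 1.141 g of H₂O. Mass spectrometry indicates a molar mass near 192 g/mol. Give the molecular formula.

mol C = 4.180 g CO₂ ÷ 44.009 g/mol = 0.094981 mol
mol H = 2 × 1.141 g H₂O ÷ 18.015 g/mol = 0.12667 mol
mass O = 3.041 − (1.1408 + 0.12769) = 1.7725 g → mol O = 1.7725 ÷ 15.999 = 0.11079 mol
Divide by the smallest (0.094981 mol): C 1.000, H 1.334, O 1.166
Multiplying each by 6 gives whole numbers: C 6.00, H 8.00, O 7.00
Empirical formula: C6H8O7
Empirical-formula mass = 192.12 g/mol; 192 ÷ 192.12 ≈ 1, so the molecular formula is C6H8O7.

C6H8O7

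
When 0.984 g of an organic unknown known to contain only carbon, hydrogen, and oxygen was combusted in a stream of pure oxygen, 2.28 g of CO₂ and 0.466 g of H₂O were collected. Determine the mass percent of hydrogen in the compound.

mol C = 2.28 g CO₂ ÷ 44.009 g/mol = 0.05181 mol
mol H = 2 × 0.466 g H₂O ÷ 18.015 g/mol = 0.05173 mol
mass O = 0.984 − (0.6223 + 0.05215) = 0.3096 g → mol O = 0.3096 ÷ 15.999 = 0.01935 mol
mass % H = 0.05215 g ÷ 0.984 g × 100%

5.3%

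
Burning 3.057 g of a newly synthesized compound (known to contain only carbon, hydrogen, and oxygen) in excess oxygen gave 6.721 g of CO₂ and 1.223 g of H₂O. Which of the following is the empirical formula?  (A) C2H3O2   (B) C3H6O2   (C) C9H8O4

(C) C9H8O4

mol C = 6.721 g CO₂ ÷ 44.009 g/mol = 0.15272 mol
mol H = 2 × 1.223 g H₂O ÷ 18.015 g/mol = 0.13578 mol
mass O = 3.057 − (1.8343 + 0.13686) = 1.0858 g → mol O = 1.0858 ÷ 15.999 = 0.067869 mol
Divide by the smallest (0.067869 mol): C 2.250, H 2.001, O 1.000
Multiplying each by 4 gives whole numbers: C 9.00, H 8.00, O 4.00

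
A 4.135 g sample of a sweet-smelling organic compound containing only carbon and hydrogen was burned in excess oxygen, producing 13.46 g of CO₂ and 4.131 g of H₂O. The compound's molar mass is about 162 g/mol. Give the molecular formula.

C12H18

mol C = 13.46 g CO₂ ÷ 44.009 g/mol = 0.30585 mol
mol H = 2 × 4.131 g H₂O ÷ 18.015 g/mol = 0.45862 mol
Divide by the smallest (0.30585 mol): C 1.000, H 1.500
Multiplying each by 2 gives whole numbers: C 2.00, H 3.00
Empirical formula: C2H3
Empirical-formula mass = 27.05 g/mol; 162 ÷ 27.05 ≈ 6, so the molecular formula is C12H18.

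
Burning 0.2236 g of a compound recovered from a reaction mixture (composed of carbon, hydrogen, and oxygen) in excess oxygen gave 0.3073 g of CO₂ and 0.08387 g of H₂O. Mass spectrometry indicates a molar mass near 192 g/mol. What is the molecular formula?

C6H8O7

mol C = 0.3073 g CO₂ ÷ 44.009 g/mol = 0.0069827 mol
mol H = 2 × 0.08387 g H₂O ÷ 18.015 g/mol = 0.0093111 mol
mass O = 0.2236 − (0.083869 + 0.0093856) = 0.13035 g → mol O = 0.13035 ÷ 15.999 = 0.0081471 mol
Divide by the smallest (0.0069827 mol): C 1.000, H 1.333, O 1.167
Multiplying each by 6 gives whole numbers: C 6.00, H 8.00, O 7.00
Empirical formula: C6H8O7
Empirical-formula mass = 192.12 g/mol; 192 ÷ 192.12 ≈ 1, so the molecular formula is C6H8O7.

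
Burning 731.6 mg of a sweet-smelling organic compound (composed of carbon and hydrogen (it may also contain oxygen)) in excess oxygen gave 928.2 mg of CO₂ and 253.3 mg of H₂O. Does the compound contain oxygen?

mol C = 0.9282 g CO₂ ÷ 44.009 g/mol = 0.021091 mol
mol H = 2 × 0.2533 g H₂O ÷ 18.015 g/mol = 0.028121 mol
C and H account for only 0.28167 g of the 0.7316 g sample; the remaining 0.44993 g must be oxygen.

yes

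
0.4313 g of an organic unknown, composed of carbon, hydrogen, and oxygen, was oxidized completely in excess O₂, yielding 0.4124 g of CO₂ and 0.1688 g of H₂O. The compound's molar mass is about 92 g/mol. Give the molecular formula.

C2H4O4

mol C = 0.4124 g CO₂ ÷ 44.009 g/mol = 0.0093708 mol
mol H = 2 × 0.1688 g H₂O ÷ 18.015 g/mol = 0.018740 mol
mass O = 0.4313 − (0.11255 + 0.018890) = 0.29986 g → mol O = 0.29986 ÷ 15.999 = 0.018742 mol
Divide by the smallest (0.0093708 mol): C 1.000, H 2.000, O 2.000
Empirical formula: CH2O2
Empirical-formula mass = 46.02 g/mol; 92 ÷ 46.02 ≈ 2, so the molecular formula is C2H4O4.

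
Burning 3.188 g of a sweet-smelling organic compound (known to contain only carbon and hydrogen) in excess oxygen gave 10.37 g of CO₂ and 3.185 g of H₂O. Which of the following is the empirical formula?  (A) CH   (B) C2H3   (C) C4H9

mol C = 10.37 g CO₂ ÷ 44.009 g/mol = 0.23563 mol
mol H = 2 × 3.185 g H₂O ÷ 18.015 g/mol = 0.35359 mol
Divide by the smallest (0.23563 mol): C 1.000, H 1.501
Multiplying each by 2 gives whole numbers: C 2.00, H 3.00

(B) C2H3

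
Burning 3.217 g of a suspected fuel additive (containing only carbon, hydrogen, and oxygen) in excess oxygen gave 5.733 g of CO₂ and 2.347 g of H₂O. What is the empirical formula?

mol C = 5.733 g CO₂ ÷ 44.009 g/mol = 0.13027 mol
mol H = 2 × 2.347 g H₂O ÷ 18.015 g/mol = 0.26056 mol
mass O = 3.217 − (1.5647 + 0.26265) = 1.3897 g → mol O = 1.3897 ÷ 15.999 = 0.086861 mol
Divide by the smallest (0.086861 mol): C 1.500, H 3.000, O 1.000
Multiplying each by 2 gives whole numbers: C 3.00, H 6.00, O 2.00

C3H6O2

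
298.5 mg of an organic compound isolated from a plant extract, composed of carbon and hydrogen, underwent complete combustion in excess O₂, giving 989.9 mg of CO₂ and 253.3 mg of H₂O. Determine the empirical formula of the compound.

mol C = 0.9899 g CO₂ ÷ 44.009 g/mol = 0.022493 mol
mol H = 2 × 0.2533 g H₂O ÷ 18.015 g/mol = 0.028121 mol
Divide by the smallest (0.022493 mol): C 1.000, H 1.250
Multiplying each by 4 gives whole numbers: C 4.00, H 5.00

C4H5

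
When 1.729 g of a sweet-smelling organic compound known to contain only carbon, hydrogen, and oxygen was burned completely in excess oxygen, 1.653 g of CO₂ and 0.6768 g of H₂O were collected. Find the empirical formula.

CH2O2

mol C = 1.653 g CO₂ ÷ 44.009 g/mol = 0.037560 mol
mol H = 2 × 0.6768 g H₂O ÷ 18.015 g/mol = 0.075137 mol
mass O = 1.729 − (0.45114 + 0.075738) = 1.2021 g → mol O = 1.2021 ÷ 15.999 = 0.075137 mol
Divide by the smallest (0.037560 mol): C 1.000, H 2.000, O 2.000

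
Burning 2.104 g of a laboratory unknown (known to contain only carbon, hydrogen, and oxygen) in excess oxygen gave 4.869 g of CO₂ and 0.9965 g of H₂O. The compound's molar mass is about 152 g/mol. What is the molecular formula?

mol C = 4.869 g CO₂ ÷ 44.009 g/mol = 0.11064 mol
mol H = 2 × 0.9965 g H₂O ÷ 18.015 g/mol = 0.11063 mol
mass O = 2.104 − (1.3289 + 0.11152) = 0.66363 g → mol O = 0.66363 ÷ 15.999 = 0.041479 mol
Divide by the smallest (0.041479 mol): C 2.667, H 2.667, O 1.000
Multiplying each by 3 gives whole numbers: C 8.00, H 8.00, O 3.00
Empirical formula: C8H8O3
Empirical-formula mass = 152.15 g/mol; 152 ÷ 152.15 ≈ 1, so the molecular formula is C8H8O3.

C8H8O3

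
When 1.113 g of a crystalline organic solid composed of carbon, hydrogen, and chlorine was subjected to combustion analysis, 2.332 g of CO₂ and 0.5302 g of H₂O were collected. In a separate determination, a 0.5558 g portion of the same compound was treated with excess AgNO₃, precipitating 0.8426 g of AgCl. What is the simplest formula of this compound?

mol C = 2.332 g CO₂ ÷ 44.009 g/mol = 0.052989 mol
mol H = 2 × 0.5302 g H₂O ÷ 18.015 g/mol = 0.058862 mol
From the AgCl data: mol Cl per gram of compound = (0.8426 ÷ 143.318) ÷ 0.5558 = 0.010578 mol/g, so in the 1.113 g combustion sample mol Cl = 0.011773 mol
Divide by the smallest (0.011773 mol): C 4.501, H 5.000, Cl 1.000
Multiplying each by 2 gives whole numbers: C 9.00, H 10.00, Cl 2.00

C9H10Cl2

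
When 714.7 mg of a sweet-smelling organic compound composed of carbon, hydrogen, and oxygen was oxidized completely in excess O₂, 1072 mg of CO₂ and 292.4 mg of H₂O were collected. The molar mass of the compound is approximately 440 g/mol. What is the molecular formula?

mol C = 1.072 g CO₂ ÷ 44.009 g/mol = 0.024359 mol
mol H = 2 × 0.2924 g H₂O ÷ 18.015 g/mol = 0.032462 mol
mass O = 0.7147 − (0.29257 + 0.032722) = 0.38941 g → mol O = 0.38941 ÷ 15.999 = 0.024339 mol
Divide by the smallest (0.024339 mol): C 1.001, H 1.334, O 1.000
Multiplying each by 3 gives whole numbers: C 3.00, H 4.00, O 3.00
Empirical formula: C3H4O3
Empirical-formula mass = 88.06 g/mol; 440 ÷ 88.06 ≈ 5, so the molecular formula is C15H20O15.

C15H20O15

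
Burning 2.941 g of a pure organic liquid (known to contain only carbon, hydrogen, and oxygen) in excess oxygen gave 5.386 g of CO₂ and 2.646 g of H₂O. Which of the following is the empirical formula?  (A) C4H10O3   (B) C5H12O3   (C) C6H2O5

mol C = 5.386 g CO₂ ÷ 44.009 g/mol = 0.12238 mol
mol H = 2 × 2.646 g H₂O ÷ 18.015 g/mol = 0.29376 mol
mass O = 2.941 − (1.4700 + 0.29611) = 1.1749 g → mol O = 1.1749 ÷ 15.999 = 0.073438 mol
Divide by the smallest (0.073438 mol): C 1.666, H 4.000, O 1.000
Multiplying each by 3 gives whole numbers: C 5.00, H 12.00, O 3.00

(B) C5H12O3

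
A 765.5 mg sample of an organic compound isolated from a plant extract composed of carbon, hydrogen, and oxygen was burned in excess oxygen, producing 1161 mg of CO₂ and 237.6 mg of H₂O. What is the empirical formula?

CHO

mol C = 1.161 g CO₂ ÷ 44.009 g/mol = 0.026381 mol
mol H = 2 × 0.2376 g H₂O ÷ 18.015 g/mol = 0.026378 mol
mass O = 0.7655 − (0.31686 + 0.026589) = 0.42205 g → mol O = 0.42205 ÷ 15.999 = 0.026380 mol
Divide by the smallest (0.026378 mol): C 1.000, H 1.000, O 1.000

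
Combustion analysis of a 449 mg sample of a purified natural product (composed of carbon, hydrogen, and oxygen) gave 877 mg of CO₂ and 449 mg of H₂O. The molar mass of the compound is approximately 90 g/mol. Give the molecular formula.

mol C = 0.877 g CO₂ ÷ 44.009 g/mol = 0.01993 mol
mol H = 2 × 0.449 g H₂O ÷ 18.015 g/mol = 0.04985 mol
mass O = 0.449 − (0.2394 + 0.05025) = 0.1594 g → mol O = 0.1594 ÷ 15.999 = 0.009963 mol
Divide by the smallest (0.009963 mol): C 2.000, H 5.003, O 1.000
Empirical formula: C2H5O
Empirical-formula mass = 45.06 g/mol; 90 ÷ 45.06 ≈ 2, so the molecular formula is C4H10O2.

C4H10O2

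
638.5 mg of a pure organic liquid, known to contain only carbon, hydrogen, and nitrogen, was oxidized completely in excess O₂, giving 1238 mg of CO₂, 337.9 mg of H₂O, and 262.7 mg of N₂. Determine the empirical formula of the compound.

mol C = 1.238 g CO₂ ÷ 44.009 g/mol = 0.028131 mol
mol H = 2 × 0.3379 g H₂O ÷ 18.015 g/mol = 0.037513 mol
mol N = 2 × 0.2627 g N₂ ÷ 28.014 g/mol = 0.018755 mol
Divide by the smallest (0.018755 mol): C 1.500, H 2.000, N 1.000
Multiplying each by 2 gives whole numbers: C 3.00, H 4.00, N 2.00

C3H4N2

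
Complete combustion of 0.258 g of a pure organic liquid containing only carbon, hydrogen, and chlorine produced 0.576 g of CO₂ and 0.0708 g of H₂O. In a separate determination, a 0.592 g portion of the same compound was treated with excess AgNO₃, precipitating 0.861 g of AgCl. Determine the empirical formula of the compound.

mol C = 0.576 g CO₂ ÷ 44.009 g/mol = 0.01309 mol
mol H = 2 × 0.0708 g H₂O ÷ 18.015 g/mol = 0.007860 mol
From the AgCl data: mol Cl per gram of compound = (0.861 ÷ 143.318) ÷ 0.592 = 0.01015 mol/g, so in the 0.258 g combustion sample mol Cl = 0.002618 mol
Divide by the smallest (0.002618 mol): C 4.999, H 3.002, Cl 1.000

C5H3Cl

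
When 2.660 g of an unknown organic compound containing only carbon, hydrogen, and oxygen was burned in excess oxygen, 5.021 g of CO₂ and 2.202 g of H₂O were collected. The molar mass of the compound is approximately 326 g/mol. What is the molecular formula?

C14H30O8

mol C = 5.021 g CO₂ ÷ 44.009 g/mol = 0.11409 mol
mol H = 2 × 2.202 g H₂O ÷ 18.015 g/mol = 0.24446 mol
mass O = 2.660 − (1.3703 + 0.24642) = 1.0432 g → mol O = 1.0432 ÷ 15.999 = 0.065207 mol
Divide by the smallest (0.065207 mol): C 1.750, H 3.749, O 1.000
Multiplying each by 4 gives whole numbers: C 7.00, H 15.00, O 4.00
Empirical formula: C7H15O4
Empirical-formula mass = 163.19 g/mol; 326 ÷ 163.19 ≈ 2, so the molecular formula is C14H30O8.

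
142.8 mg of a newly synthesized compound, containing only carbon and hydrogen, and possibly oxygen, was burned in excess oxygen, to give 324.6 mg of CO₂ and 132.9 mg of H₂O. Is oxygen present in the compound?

yes

mol C = 0.3246 g CO₂ ÷ 44.009 g/mol = 0.0073758 mol
mol H = 2 × 0.1329 g H₂O ÷ 18.015 g/mol = 0.014754 mol
C and H account for only 0.10346 g of the 0.1428 g sample; the remaining 0.039337 g must be oxygen.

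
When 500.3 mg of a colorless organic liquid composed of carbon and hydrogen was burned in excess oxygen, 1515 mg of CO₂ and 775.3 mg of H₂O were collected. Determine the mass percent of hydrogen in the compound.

17.34%

mol C = 1.515 g CO₂ ÷ 44.009 g/mol = 0.034425 mol
mol H = 2 × 0.7753 g H₂O ÷ 18.015 g/mol = 0.086073 mol
mass % H = 0.086761 g ÷ 0.5003 g × 100%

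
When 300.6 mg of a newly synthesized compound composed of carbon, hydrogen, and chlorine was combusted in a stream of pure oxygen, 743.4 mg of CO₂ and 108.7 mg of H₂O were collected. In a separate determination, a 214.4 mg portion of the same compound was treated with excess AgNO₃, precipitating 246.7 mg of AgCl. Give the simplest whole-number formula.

C7H5Cl

mol C = 0.7434 g CO₂ ÷ 44.009 g/mol = 0.016892 mol
mol H = 2 × 0.1087 g H₂O ÷ 18.015 g/mol = 0.012068 mol
From the AgCl data: mol Cl per gram of compound = (0.2467 ÷ 143.318) ÷ 0.2144 = 0.0080287 mol/g, so in the 0.3006 g combustion sample mol Cl = 0.0024134 mol
Divide by the smallest (0.0024134 mol): C 6.999, H 5.000, Cl 1.000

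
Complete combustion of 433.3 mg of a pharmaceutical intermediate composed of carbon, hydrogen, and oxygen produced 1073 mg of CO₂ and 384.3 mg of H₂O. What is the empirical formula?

C4H7O

mol C = 1.073 g CO₂ ÷ 44.009 g/mol = 0.024381 mol
mol H = 2 × 0.3843 g H₂O ÷ 18.015 g/mol = 0.042664 mol
mass O = 0.4333 − (0.29284 + 0.043006) = 0.097450 g → mol O = 0.097450 ÷ 15.999 = 0.0060910 mol
Divide by the smallest (0.0060910 mol): C 4.003, H 7.005, O 1.000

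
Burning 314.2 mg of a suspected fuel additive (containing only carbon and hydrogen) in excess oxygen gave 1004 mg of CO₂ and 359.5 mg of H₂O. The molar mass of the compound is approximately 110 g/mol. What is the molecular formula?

mol C = 1.004 g CO₂ ÷ 44.009 g/mol = 0.022814 mol
mol H = 2 × 0.3595 g H₂O ÷ 18.015 g/mol = 0.039911 mol
Divide by the smallest (0.022814 mol): C 1.000, H 1.749
Multiplying each by 4 gives whole numbers: C 4.00, H 7.00
Empirical formula: C4H7
Empirical-formula mass = 55.10 g/mol; 110 ÷ 55.10 ≈ 2, so the molecular formula is C8H14.

C8H14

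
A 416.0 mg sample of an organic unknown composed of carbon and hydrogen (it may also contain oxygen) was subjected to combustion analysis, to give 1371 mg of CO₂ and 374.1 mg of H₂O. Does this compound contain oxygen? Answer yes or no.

no

mol C = 1.371 g CO₂ ÷ 44.009 g/mol = 0.031153 mol
mol H = 2 × 0.3741 g H₂O ÷ 18.015 g/mol = 0.041532 mol
C and H together account for 0.41604 g — essentially the entire 0.4160 g sample — so the compound contains no oxygen.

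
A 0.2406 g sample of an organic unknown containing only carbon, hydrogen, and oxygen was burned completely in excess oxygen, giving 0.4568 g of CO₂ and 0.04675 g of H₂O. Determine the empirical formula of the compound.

mol C = 0.4568 g CO₂ ÷ 44.009 g/mol = 0.010380 mol
mol H = 2 × 0.04675 g H₂O ÷ 18.015 g/mol = 0.0051901 mol
mass O = 0.2406 − (0.12467 + 0.0052316) = 0.11070 g → mol O = 0.11070 ÷ 15.999 = 0.0069190 mol
Divide by the smallest (0.0051901 mol): C 2.000, H 1.000, O 1.333
Multiplying each by 3 gives whole numbers: C 6.00, H 3.00, O 4.00

C6H3O4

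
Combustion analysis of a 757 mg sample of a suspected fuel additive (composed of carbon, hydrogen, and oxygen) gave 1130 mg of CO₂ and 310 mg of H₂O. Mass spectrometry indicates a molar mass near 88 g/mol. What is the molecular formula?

mol C = 1.13 g CO₂ ÷ 44.009 g/mol = 0.02568 mol
mol H = 2 × 0.310 g H₂O ÷ 18.015 g/mol = 0.03442 mol
mass O = 0.757 − (0.3084 + 0.03469) = 0.4139 g → mol O = 0.4139 ÷ 15.999 = 0.02587 mol
Divide by the smallest (0.02568 mol): C 1.000, H 1.340, O 1.008
Multiplying each by 3 gives whole numbers: C 3.00, H 4.02, O 3.02
Empirical formula: C3H4O3
Empirical-formula mass = 88.06 g/mol; 88 ÷ 88.06 ≈ 1, so the molecular formula is C3H4O3.

C3H4O3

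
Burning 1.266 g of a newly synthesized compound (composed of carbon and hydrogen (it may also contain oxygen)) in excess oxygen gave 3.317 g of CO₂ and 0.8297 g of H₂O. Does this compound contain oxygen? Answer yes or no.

mol C = 3.317 g CO₂ ÷ 44.009 g/mol = 0.075371 mol
mol H = 2 × 0.8297 g H₂O ÷ 18.015 g/mol = 0.092112 mol
C and H account for only 0.99813 g of the 1.266 g sample; the remaining 0.26787 g must be oxygen.

yes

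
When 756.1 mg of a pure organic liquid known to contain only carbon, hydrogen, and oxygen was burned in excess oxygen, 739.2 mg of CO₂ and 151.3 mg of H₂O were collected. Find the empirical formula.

mol C = 0.7392 g CO₂ ÷ 44.009 g/mol = 0.016797 mol
mol H = 2 × 0.1513 g H₂O ÷ 18.015 g/mol = 0.016797 mol
mass O = 0.7561 − (0.20174 + 0.016931) = 0.53742 g → mol O = 0.53742 ÷ 15.999 = 0.033591 mol
Divide by the smallest (0.016797 mol): C 1.000, H 1.000, O 2.000

CHO2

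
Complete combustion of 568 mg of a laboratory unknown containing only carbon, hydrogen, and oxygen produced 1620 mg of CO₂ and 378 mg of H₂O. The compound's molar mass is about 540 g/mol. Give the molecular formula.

mol C = 1.62 g CO₂ ÷ 44.009 g/mol = 0.03681 mol
mol H = 2 × 0.378 g H₂O ÷ 18.015 g/mol = 0.04197 mol
mass O = 0.568 − (0.4421 + 0.04230) = 0.08357 g → mol O = 0.08357 ÷ 15.999 = 0.005223 mol
Divide by the smallest (0.005223 mol): C 7.047, H 8.034, O 1.000
Empirical formula: C7H8O
Empirical-formula mass = 108.14 g/mol; 540 ÷ 108.14 ≈ 5, so the molecular formula is C35H40O5.

C35H40O5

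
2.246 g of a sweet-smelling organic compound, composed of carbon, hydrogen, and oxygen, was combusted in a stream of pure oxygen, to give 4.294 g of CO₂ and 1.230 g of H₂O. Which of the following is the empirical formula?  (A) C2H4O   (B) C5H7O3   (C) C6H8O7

(B) C5H7O3

mol C = 4.294 g CO₂ ÷ 44.009 g/mol = 0.097571 mol
mol H = 2 × 1.230 g H₂O ÷ 18.015 g/mol = 0.13655 mol
mass O = 2.246 − (1.1719 + 0.13765) = 0.93643 g → mol O = 0.93643 ÷ 15.999 = 0.058531 mol
Divide by the smallest (0.058531 mol): C 1.667, H 2.333, O 1.000
Multiplying each by 3 gives whole numbers: C 5.00, H 7.00, O 3.00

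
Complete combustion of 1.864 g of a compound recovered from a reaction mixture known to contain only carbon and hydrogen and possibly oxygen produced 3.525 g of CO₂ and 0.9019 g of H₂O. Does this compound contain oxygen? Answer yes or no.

yes

mol C = 3.525 g CO₂ ÷ 44.009 g/mol = 0.080097 mol
mol H = 2 × 0.9019 g H₂O ÷ 18.015 g/mol = 0.10013 mol
C and H account for only 1.0630 g of the 1.864 g sample; the remaining 0.80102 g must be oxygen.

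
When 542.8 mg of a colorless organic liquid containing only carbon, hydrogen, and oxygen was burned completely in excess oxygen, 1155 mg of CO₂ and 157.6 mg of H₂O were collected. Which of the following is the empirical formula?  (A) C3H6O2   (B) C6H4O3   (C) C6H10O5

mol C = 1.155 g CO₂ ÷ 44.009 g/mol = 0.026245 mol
mol H = 2 × 0.1576 g H₂O ÷ 18.015 g/mol = 0.017497 mol
mass O = 0.5428 − (0.31522 + 0.017637) = 0.20994 g → mol O = 0.20994 ÷ 15.999 = 0.013122 mol
Divide by the smallest (0.013122 mol): C 2.000, H 1.333, O 1.000
Multiplying each by 3 gives whole numbers: C 6.00, H 4.00, O 3.00

(B) C6H4O3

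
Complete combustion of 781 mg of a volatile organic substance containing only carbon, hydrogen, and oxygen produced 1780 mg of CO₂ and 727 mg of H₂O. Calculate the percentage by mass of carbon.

mol C = 1.78 g CO₂ ÷ 44.009 g/mol = 0.04045 mol
mol H = 2 × 0.727 g H₂O ÷ 18.015 g/mol = 0.08071 mol
mass O = 0.781 − (0.4858 + 0.08136) = 0.2138 g → mol O = 0.2138 ÷ 15.999 = 0.01337 mol
mass % C = 0.4858 g ÷ 0.781 g × 100%

62.2%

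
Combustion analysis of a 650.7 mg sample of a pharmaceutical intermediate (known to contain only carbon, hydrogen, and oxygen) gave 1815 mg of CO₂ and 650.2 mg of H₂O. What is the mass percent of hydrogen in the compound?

11.18%

mol C = 1.815 g CO₂ ÷ 44.009 g/mol = 0.041242 mol
mol H = 2 × 0.6502 g H₂O ÷ 18.015 g/mol = 0.072184 mol
mass O = 0.6507 − (0.49535 + 0.072762) = 0.082586 g → mol O = 0.082586 ÷ 15.999 = 0.0051619 mol
mass % H = 0.072762 g ÷ 0.6507 g × 100%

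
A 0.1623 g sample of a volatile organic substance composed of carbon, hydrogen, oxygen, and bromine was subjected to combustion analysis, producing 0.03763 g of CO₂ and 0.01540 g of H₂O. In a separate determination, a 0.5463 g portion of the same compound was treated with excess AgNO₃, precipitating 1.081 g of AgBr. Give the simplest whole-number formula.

mol C = 0.03763 g CO₂ ÷ 44.009 g/mol = 0.00085505 mol
mol H = 2 × 0.01540 g H₂O ÷ 18.015 g/mol = 0.0017097 mol
From the AgBr data: mol Br per gram of compound = (1.081 ÷ 187.772) ÷ 0.5463 = 0.010538 mol/g, so in the 0.1623 g combustion sample mol Br = 0.0017103 mol
mass O = 0.1623 − (0.010270 + 0.0017234 + 0.13666) = 0.013644 g → mol O = 0.013644 ÷ 15.999 = 0.00085278 mol
Divide by the smallest (0.00085278 mol): C 1.003, H 2.005, Br 2.006, O 1.000

CH2Br2O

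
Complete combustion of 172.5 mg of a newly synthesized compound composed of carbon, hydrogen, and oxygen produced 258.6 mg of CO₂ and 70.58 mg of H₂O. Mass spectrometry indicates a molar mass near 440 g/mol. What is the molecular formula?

C15H20O15

mol C = 0.2586 g CO₂ ÷ 44.009 g/mol = 0.0058761 mol
mol H = 2 × 0.07058 g H₂O ÷ 18.015 g/mol = 0.0078357 mol
mass O = 0.1725 − (0.070577 + 0.0078984) = 0.094024 g → mol O = 0.094024 ÷ 15.999 = 0.0058769 mol
Divide by the smallest (0.0058761 mol): C 1.000, H 1.333, O 1.000
Multiplying each by 3 gives whole numbers: C 3.00, H 4.00, O 3.00
Empirical formula: C3H4O3
Empirical-formula mass = 88.06 g/mol; 440 ÷ 88.06 ≈ 5, so the molecular formula is C15H20O15.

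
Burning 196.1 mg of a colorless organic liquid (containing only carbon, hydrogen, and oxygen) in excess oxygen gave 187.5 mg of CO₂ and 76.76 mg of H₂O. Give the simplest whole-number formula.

CH2O2

mol C = 0.1875 g CO₂ ÷ 44.009 g/mol = 0.0042605 mol
mol H = 2 × 0.07676 g H₂O ÷ 18.015 g/mol = 0.0085218 mol
mass O = 0.1961 − (0.051173 + 0.0085900) = 0.13634 g → mol O = 0.13634 ÷ 15.999 = 0.0085216 mol
Divide by the smallest (0.0042605 mol): C 1.000, H 2.000, O 2.000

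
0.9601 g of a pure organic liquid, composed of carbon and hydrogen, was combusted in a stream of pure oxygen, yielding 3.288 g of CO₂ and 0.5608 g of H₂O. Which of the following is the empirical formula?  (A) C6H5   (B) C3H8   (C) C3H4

mol C = 3.288 g CO₂ ÷ 44.009 g/mol = 0.074712 mol
mol H = 2 × 0.5608 g H₂O ÷ 18.015 g/mol = 0.062259 mol
Divide by the smallest (0.062259 mol): C 1.200, H 1.000
Multiplying each by 5 gives whole numbers: C 6.00, H 5.00

(A) C6H5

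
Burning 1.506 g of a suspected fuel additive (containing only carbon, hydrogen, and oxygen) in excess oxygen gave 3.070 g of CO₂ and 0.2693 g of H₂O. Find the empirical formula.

C7H3O4

mol C = 3.070 g CO₂ ÷ 44.009 g/mol = 0.069758 mol
mol H = 2 × 0.2693 g H₂O ÷ 18.015 g/mol = 0.029897 mol
mass O = 1.506 − (0.83787 + 0.030136) = 0.63799 g → mol O = 0.63799 ÷ 15.999 = 0.039877 mol
Divide by the smallest (0.029897 mol): C 2.333, H 1.000, O 1.334
Multiplying each by 3 gives whole numbers: C 7.00, H 3.00, O 4.00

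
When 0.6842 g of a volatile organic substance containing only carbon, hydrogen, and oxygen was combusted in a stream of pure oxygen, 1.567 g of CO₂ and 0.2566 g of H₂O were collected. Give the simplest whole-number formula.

mol C = 1.567 g CO₂ ÷ 44.009 g/mol = 0.035606 mol
mol H = 2 × 0.2566 g H₂O ÷ 18.015 g/mol = 0.028487 mol
mass O = 0.6842 − (0.42767 + 0.028715) = 0.22782 g → mol O = 0.22782 ÷ 15.999 = 0.014239 mol
Divide by the smallest (0.014239 mol): C 2.501, H 2.001, O 1.000
Multiplying each by 2 gives whole numbers: C 5.00, H 4.00, O 2.00

C5H4O2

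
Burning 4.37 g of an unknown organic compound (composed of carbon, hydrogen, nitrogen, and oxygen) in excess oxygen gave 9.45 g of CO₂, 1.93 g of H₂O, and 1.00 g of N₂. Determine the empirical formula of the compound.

mol C = 9.45 g CO₂ ÷ 44.009 g/mol = 0.2147 mol
mol H = 2 × 1.93 g H₂O ÷ 18.015 g/mol = 0.2143 mol
mol N = 2 × 1.00 g N₂ ÷ 28.014 g/mol = 0.07139 mol
mass O = 4.37 − (2.579 + 0.2160 + 1.000) = 0.5749 g → mol O = 0.5749 ÷ 15.999 = 0.03593 mol
Divide by the smallest (0.03593 mol): C 5.976, H 5.963, N 1.987, O 1.000

C6H6N2O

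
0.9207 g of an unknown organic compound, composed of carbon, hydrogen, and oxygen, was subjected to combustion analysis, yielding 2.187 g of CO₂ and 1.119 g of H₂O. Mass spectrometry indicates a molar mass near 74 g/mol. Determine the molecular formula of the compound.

C4H10O

mol C = 2.187 g CO₂ ÷ 44.009 g/mol = 0.049694 mol
mol H = 2 × 1.119 g H₂O ÷ 18.015 g/mol = 0.12423 mol
mass O = 0.9207 − (0.59688 + 0.12522) = 0.19860 g → mol O = 0.19860 ÷ 15.999 = 0.012413 mol
Divide by the smallest (0.012413 mol): C 4.003, H 10.008, O 1.000
Empirical formula: C4H10O
Empirical-formula mass = 74.12 g/mol; 74 ÷ 74.12 ≈ 1, so the molecular formula is C4H10O.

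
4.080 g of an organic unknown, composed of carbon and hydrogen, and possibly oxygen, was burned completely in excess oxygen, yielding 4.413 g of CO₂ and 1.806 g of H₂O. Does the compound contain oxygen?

yes

mol C = 4.413 g CO₂ ÷ 44.009 g/mol = 0.10027 mol
mol H = 2 × 1.806 g H₂O ÷ 18.015 g/mol = 0.20050 mol
C and H account for only 1.4065 g of the 4.080 g sample; the remaining 2.6735 g must be oxygen.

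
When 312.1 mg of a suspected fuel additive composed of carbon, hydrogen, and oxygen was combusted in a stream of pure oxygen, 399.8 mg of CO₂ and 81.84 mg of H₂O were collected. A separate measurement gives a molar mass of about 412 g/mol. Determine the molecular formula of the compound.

mol C = 0.3998 g CO₂ ÷ 44.009 g/mol = 0.0090845 mol
mol H = 2 × 0.08184 g H₂O ÷ 18.015 g/mol = 0.0090858 mol
mass O = 0.3121 − (0.10911 + 0.0091584) = 0.19383 g → mol O = 0.19383 ÷ 15.999 = 0.012115 mol
Divide by the smallest (0.0090845 mol): C 1.000, H 1.000, O 1.334
Multiplying each by 3 gives whole numbers: C 3.00, H 3.00, O 4.00
Empirical formula: C3H3O4
Empirical-formula mass = 103.05 g/mol; 412 ÷ 103.05 ≈ 4, so the molecular formula is C12H12O16.

C12H12O16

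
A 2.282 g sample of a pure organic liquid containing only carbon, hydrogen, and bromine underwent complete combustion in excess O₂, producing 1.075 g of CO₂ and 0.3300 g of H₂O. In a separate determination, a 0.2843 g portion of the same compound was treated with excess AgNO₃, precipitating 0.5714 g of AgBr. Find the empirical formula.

C2H3Br2

mol C = 1.075 g CO₂ ÷ 44.009 g/mol = 0.024427 mol
mol H = 2 × 0.3300 g H₂O ÷ 18.015 g/mol = 0.036636 mol
From the AgBr data: mol Br per gram of compound = (0.5714 ÷ 187.772) ÷ 0.2843 = 0.010704 mol/g, so in the 2.282 g combustion sample mol Br = 0.024426 mol
Divide by the smallest (0.024426 mol): C 1.000, H 1.500, Br 1.000
Multiplying each by 2 gives whole numbers: C 2.00, H 3.00, Br 2.00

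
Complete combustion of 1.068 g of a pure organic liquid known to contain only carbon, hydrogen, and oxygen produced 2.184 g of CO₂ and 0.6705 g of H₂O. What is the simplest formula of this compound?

C2H3O

mol C = 2.184 g CO₂ ÷ 44.009 g/mol = 0.049626 mol
mol H = 2 × 0.6705 g H₂O ÷ 18.015 g/mol = 0.074438 mol
mass O = 1.068 − (0.59606 + 0.075033) = 0.39691 g → mol O = 0.39691 ÷ 15.999 = 0.024808 mol
Divide by the smallest (0.024808 mol): C 2.000, H 3.001, O 1.000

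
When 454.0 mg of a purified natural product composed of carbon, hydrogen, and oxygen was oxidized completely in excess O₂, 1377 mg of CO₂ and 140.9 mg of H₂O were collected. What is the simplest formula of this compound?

mol C = 1.377 g CO₂ ÷ 44.009 g/mol = 0.031289 mol
mol H = 2 × 0.1409 g H₂O ÷ 18.015 g/mol = 0.015643 mol
mass O = 0.4540 − (0.37581 + 0.015768) = 0.062420 g → mol O = 0.062420 ÷ 15.999 = 0.0039015 mol
Divide by the smallest (0.0039015 mol): C 8.020, H 4.009, O 1.000

C8H4O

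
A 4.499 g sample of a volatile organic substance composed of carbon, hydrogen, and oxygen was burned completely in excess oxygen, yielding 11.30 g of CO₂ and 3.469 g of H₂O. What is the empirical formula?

C4H6O

mol C = 11.30 g CO₂ ÷ 44.009 g/mol = 0.25677 mol
mol H = 2 × 3.469 g H₂O ÷ 18.015 g/mol = 0.38512 mol
mass O = 4.499 − (3.0840 + 0.38820) = 1.0268 g → mol O = 1.0268 ÷ 15.999 = 0.064178 mol
Divide by the smallest (0.064178 mol): C 4.001, H 6.001, O 1.000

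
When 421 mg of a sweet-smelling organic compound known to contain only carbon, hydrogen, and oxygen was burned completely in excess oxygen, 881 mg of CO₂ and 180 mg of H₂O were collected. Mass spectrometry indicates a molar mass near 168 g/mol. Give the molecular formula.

C8H8O4

mol C = 0.881 g CO₂ ÷ 44.009 g/mol = 0.02002 mol
mol H = 2 × 0.180 g H₂O ÷ 18.015 g/mol = 0.01998 mol
mass O = 0.421 − (0.2404 + 0.02014) = 0.1604 g → mol O = 0.1604 ÷ 15.999 = 0.01003 mol
Divide by the smallest (0.01003 mol): C 1.997, H 1.993, O 1.000
Empirical formula: C2H2O
Empirical-formula mass = 42.04 g/mol; 168 ÷ 42.04 ≈ 4, so the molecular formula is C8H8O4.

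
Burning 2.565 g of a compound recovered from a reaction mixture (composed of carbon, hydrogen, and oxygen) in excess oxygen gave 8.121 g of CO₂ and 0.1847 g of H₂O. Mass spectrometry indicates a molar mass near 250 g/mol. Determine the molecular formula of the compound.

mol C = 8.121 g CO₂ ÷ 44.009 g/mol = 0.18453 mol
mol H = 2 × 0.1847 g H₂O ÷ 18.015 g/mol = 0.020505 mol
mass O = 2.565 − (2.2164 + 0.020669) = 0.32794 g → mol O = 0.32794 ÷ 15.999 = 0.020497 mol
Divide by the smallest (0.020497 mol): C 9.003, H 1.000, O 1.000
Empirical formula: C9HO
Empirical-formula mass = 125.11 g/mol; 250 ÷ 125.11 ≈ 2, so the molecular formula is C18H2O2.

C18H2O2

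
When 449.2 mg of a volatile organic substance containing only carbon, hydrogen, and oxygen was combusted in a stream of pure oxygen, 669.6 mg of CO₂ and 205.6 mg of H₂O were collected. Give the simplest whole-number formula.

C2H3O2

mol C = 0.6696 g CO₂ ÷ 44.009 g/mol = 0.015215 mol
mol H = 2 × 0.2056 g H₂O ÷ 18.015 g/mol = 0.022825 mol
mass O = 0.4492 − (0.18275 + 0.023008) = 0.24344 g → mol O = 0.24344 ÷ 15.999 = 0.015216 mol
Divide by the smallest (0.015215 mol): C 1.000, H 1.500, O 1.000
Multiplying each by 2 gives whole numbers: C 2.00, H 3.00, O 2.00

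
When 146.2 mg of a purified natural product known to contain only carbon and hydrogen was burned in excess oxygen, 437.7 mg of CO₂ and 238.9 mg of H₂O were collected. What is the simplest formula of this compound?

C3H8

mol C = 0.4377 g CO₂ ÷ 44.009 g/mol = 0.0099457 mol
mol H = 2 × 0.2389 g H₂O ÷ 18.015 g/mol = 0.026522 mol
Divide by the smallest (0.0099457 mol): C 1.000, H 2.667
Multiplying each by 3 gives whole numbers: C 3.00, H 8.00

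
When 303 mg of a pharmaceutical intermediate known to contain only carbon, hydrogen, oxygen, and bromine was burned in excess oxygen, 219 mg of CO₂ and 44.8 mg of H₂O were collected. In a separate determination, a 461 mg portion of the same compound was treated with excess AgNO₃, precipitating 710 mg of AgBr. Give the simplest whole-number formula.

C2H2BrO

mol C = 0.219 g CO₂ ÷ 44.009 g/mol = 0.004976 mol
mol H = 2 × 0.0448 g H₂O ÷ 18.015 g/mol = 0.004974 mol
From the AgBr data: mol Br per gram of compound = (0.710 ÷ 187.772) ÷ 0.461 = 0.008202 mol/g, so in the 0.303 g combustion sample mol Br = 0.002485 mol
mass O = 0.303 − (0.05977 + 0.005013 + 0.1986) = 0.03964 g → mol O = 0.03964 ÷ 15.999 = 0.002477 mol
Divide by the smallest (0.002477 mol): C 2.009, H 2.008, Br 1.003, O 1.000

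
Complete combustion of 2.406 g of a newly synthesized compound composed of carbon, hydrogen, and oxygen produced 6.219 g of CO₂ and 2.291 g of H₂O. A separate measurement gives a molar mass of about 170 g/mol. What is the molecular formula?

mol C = 6.219 g CO₂ ÷ 44.009 g/mol = 0.14131 mol
mol H = 2 × 2.291 g H₂O ÷ 18.015 g/mol = 0.25434 mol
mass O = 2.406 − (1.6973 + 0.25638) = 0.45232 g → mol O = 0.45232 ÷ 15.999 = 0.028272 mol
Divide by the smallest (0.028272 mol): C 4.998, H 8.996, O 1.000
Empirical formula: C5H9O
Empirical-formula mass = 85.13 g/mol; 170 ÷ 85.13 ≈ 2, so the molecular formula is C10H18O2.

C10H18O2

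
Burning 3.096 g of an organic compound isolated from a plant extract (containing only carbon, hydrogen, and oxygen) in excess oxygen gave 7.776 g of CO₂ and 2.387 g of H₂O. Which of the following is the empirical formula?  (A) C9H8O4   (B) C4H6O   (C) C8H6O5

(B) C4H6O

mol C = 7.776 g CO₂ ÷ 44.009 g/mol = 0.17669 mol
mol H = 2 × 2.387 g H₂O ÷ 18.015 g/mol = 0.26500 mol
mass O = 3.096 − (2.1222 + 0.26712) = 0.70664 g → mol O = 0.70664 ÷ 15.999 = 0.044168 mol
Divide by the smallest (0.044168 mol): C 4.000, H 6.000, O 1.000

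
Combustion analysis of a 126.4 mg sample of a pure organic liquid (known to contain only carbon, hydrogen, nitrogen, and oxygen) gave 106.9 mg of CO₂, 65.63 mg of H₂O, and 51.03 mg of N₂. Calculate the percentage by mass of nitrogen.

40.37%

mol C = 0.1069 g CO₂ ÷ 44.009 g/mol = 0.0024290 mol
mol H = 2 × 0.06563 g H₂O ÷ 18.015 g/mol = 0.0072862 mol
mol N = 2 × 0.05103 g N₂ ÷ 28.014 g/mol = 0.0036432 mol
mass O = 0.1264 − (0.029175 + 0.0073444 + 0.051030) = 0.038850 g → mol O = 0.038850 ÷ 15.999 = 0.0024283 mol
mass % N = 0.051030 g ÷ 0.1264 g × 100%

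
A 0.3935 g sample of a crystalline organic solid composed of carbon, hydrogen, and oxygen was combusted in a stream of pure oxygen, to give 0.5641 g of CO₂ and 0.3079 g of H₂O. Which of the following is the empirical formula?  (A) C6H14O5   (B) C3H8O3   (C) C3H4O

(B) C3H8O3

mol C = 0.5641 g CO₂ ÷ 44.009 g/mol = 0.012818 mol
mol H = 2 × 0.3079 g H₂O ÷ 18.015 g/mol = 0.034183 mol
mass O = 0.3935 − (0.15395 + 0.034456) = 0.20509 g → mol O = 0.20509 ÷ 15.999 = 0.012819 mol
Divide by the smallest (0.012818 mol): C 1.000, H 2.667, O 1.000
Multiplying each by 3 gives whole numbers: C 3.00, H 8.00, O 3.00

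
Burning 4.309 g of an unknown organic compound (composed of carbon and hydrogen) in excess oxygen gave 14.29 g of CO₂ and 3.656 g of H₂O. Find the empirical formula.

mol C = 14.29 g CO₂ ÷ 44.009 g/mol = 0.32471 mol
mol H = 2 × 3.656 g H₂O ÷ 18.015 g/mol = 0.40588 mol
Divide by the smallest (0.32471 mol): C 1.000, H 1.250
Multiplying each by 4 gives whole numbers: C 4.00, H 5.00

C4H5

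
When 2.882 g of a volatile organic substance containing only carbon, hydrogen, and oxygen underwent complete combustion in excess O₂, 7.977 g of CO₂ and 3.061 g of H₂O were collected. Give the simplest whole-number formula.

C8H15O

mol C = 7.977 g CO₂ ÷ 44.009 g/mol = 0.18126 mol
mol H = 2 × 3.061 g H₂O ÷ 18.015 g/mol = 0.33983 mol
mass O = 2.882 − (2.1771 + 0.34255) = 0.36236 g → mol O = 0.36236 ÷ 15.999 = 0.022649 mol
Divide by the smallest (0.022649 mol): C 8.003, H 15.004, O 1.000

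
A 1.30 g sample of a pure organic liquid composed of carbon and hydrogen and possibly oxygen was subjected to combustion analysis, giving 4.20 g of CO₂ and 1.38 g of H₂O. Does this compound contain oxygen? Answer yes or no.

mol C = 4.20 g CO₂ ÷ 44.009 g/mol = 0.09544 mol
mol H = 2 × 1.38 g H₂O ÷ 18.015 g/mol = 0.1532 mol
C and H together account for 1.301 g — essentially the entire 1.30 g sample — so the compound contains no oxygen.

no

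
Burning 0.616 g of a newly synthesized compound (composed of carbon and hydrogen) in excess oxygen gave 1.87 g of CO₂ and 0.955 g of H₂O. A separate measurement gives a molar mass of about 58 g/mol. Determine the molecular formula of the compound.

mol C = 1.87 g CO₂ ÷ 44.009 g/mol = 0.04249 mol
mol H = 2 × 0.955 g H₂O ÷ 18.015 g/mol = 0.1060 mol
Divide by the smallest (0.04249 mol): C 1.000, H 2.495
Multiplying each by 2 gives whole numbers: C 2.00, H 4.99
Empirical formula: C2H5
Empirical-formula mass = 29.06 g/mol; 58 ÷ 29.06 ≈ 2, so the molecular formula is C4H10.

C4H10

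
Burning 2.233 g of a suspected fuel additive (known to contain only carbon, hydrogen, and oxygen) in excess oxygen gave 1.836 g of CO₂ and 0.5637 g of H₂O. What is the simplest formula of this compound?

mol C = 1.836 g CO₂ ÷ 44.009 g/mol = 0.041719 mol
mol H = 2 × 0.5637 g H₂O ÷ 18.015 g/mol = 0.062581 mol
mass O = 2.233 − (0.50108 + 0.063082) = 1.6688 g → mol O = 1.6688 ÷ 15.999 = 0.10431 mol
Divide by the smallest (0.041719 mol): C 1.000, H 1.500, O 2.500
Multiplying each by 2 gives whole numbers: C 2.00, H 3.00, O 5.00

C2H3O5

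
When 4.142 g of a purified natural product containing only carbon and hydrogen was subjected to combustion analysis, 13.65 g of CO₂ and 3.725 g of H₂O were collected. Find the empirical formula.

C3H4

mol C = 13.65 g CO₂ ÷ 44.009 g/mol = 0.31016 mol
mol H = 2 × 3.725 g H₂O ÷ 18.015 g/mol = 0.41354 mol
Divide by the smallest (0.31016 mol): C 1.000, H 1.333
Multiplying each by 3 gives whole numbers: C 3.00, H 4.00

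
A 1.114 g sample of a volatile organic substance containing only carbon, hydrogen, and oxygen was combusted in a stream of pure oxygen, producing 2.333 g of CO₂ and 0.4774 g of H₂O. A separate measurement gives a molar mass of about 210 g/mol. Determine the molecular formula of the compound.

C10H10O5

mol C = 2.333 g CO₂ ÷ 44.009 g/mol = 0.053012 mol
mol H = 2 × 0.4774 g H₂O ÷ 18.015 g/mol = 0.053000 mol
mass O = 1.114 − (0.63673 + 0.053424) = 0.42385 g → mol O = 0.42385 ÷ 15.999 = 0.026492 mol
Divide by the smallest (0.026492 mol): C 2.001, H 2.001, O 1.000
Empirical formula: C2H2O
Empirical-formula mass = 42.04 g/mol; 210 ÷ 42.04 ≈ 5, so the molecular formula is C10H10O5.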